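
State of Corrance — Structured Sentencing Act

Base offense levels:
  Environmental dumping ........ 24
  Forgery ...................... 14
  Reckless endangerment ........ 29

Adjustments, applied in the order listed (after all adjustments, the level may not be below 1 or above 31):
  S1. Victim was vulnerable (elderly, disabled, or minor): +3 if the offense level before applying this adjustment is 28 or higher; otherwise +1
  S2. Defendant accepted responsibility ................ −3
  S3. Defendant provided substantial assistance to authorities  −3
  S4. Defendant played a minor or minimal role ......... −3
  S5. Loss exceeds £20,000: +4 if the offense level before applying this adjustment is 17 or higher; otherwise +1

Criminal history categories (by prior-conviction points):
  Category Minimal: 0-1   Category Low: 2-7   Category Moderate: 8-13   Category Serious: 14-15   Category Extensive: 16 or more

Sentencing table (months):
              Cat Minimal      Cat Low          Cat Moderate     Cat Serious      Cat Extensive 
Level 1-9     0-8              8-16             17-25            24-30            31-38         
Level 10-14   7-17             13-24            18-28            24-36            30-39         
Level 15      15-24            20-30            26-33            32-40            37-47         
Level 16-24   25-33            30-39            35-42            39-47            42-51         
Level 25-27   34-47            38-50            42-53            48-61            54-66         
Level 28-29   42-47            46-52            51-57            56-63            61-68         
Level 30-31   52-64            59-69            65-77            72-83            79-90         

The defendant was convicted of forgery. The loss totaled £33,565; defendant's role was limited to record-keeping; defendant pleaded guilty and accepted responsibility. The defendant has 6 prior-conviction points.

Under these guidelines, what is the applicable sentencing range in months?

8-16 months

Base offense level for forgery: 14.
S1 does not apply.
S2 applies: 14 − 3 = 11.
S3 does not apply.
S4 applies: 11 − 3 = 8.
S5 applies (level before this adjustment is 8 < 17, so +1): 8 + 1 = 9.
Final offense level: 9.
Criminal history: 6 prior points → Category Low (2-7).
Level 9 falls in the 1-9 band.
Grid: Level 1-9 × Category Low = 8-16 months.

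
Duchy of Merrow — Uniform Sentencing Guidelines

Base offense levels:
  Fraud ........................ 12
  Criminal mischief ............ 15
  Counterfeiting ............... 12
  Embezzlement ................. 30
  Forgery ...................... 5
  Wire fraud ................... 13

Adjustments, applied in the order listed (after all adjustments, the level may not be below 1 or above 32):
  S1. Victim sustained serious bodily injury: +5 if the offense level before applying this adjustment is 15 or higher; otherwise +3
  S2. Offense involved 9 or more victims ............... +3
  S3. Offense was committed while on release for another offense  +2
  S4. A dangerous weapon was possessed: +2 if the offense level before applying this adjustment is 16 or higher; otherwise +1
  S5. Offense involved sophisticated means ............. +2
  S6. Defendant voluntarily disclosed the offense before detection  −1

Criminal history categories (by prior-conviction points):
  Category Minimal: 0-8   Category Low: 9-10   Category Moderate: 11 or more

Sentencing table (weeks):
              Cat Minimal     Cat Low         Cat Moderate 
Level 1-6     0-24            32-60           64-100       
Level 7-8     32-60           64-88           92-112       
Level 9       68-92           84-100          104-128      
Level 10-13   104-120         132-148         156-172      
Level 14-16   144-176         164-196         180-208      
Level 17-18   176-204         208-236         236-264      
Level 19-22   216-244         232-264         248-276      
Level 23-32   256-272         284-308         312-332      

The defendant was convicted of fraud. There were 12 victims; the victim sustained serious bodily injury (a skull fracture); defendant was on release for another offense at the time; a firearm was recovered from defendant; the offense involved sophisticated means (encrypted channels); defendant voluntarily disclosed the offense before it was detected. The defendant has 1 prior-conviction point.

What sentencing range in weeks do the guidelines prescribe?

Base offense level for fraud: 12.
S1 applies (level before this adjustment is 12 < 15, so +3): 12 + 3 = 15.
S2 applies: 15 + 3 = 18.
S3 applies: 18 + 2 = 20.
S4 applies (level before this adjustment is 20 ≥ 16, so +2): 20 + 2 = 22.
S5 applies: 22 + 2 = 24.
S6 applies: 24 − 1 = 23.
Final offense level: 23.
Criminal history: 1 prior point → Category Minimal (0-8).
Level 23 falls in the 23-32 band.
Grid: Level 23-32 × Category Minimal = 256-272 weeks.

256-272 weeks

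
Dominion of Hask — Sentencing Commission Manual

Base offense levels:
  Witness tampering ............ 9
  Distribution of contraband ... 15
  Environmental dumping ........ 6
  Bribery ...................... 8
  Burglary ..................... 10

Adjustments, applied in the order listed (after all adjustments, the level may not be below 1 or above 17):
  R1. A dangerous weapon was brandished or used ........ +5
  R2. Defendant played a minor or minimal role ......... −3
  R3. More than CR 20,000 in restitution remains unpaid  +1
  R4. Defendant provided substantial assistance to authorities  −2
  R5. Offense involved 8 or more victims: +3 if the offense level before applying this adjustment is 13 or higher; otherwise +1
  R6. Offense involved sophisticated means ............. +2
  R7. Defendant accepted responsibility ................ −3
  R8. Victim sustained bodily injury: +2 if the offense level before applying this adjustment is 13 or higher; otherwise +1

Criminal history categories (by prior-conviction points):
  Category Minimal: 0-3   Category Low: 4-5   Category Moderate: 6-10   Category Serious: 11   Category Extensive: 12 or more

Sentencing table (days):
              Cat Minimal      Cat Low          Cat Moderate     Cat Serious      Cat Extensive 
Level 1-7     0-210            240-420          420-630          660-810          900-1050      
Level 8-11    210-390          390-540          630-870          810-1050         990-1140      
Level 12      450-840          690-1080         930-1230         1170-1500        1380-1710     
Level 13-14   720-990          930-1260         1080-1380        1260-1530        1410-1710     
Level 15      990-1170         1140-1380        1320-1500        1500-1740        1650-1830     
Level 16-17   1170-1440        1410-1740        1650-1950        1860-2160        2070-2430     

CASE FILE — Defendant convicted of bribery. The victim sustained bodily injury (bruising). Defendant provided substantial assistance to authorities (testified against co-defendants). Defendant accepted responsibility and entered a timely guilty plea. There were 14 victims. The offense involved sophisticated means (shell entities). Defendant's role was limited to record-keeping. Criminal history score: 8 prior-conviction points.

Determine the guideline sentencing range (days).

420-630 days

Base offense level for bribery: 8.
R2 applies: 8 − 3 = 5.
R4 applies: 5 − 2 = 3.
R5 applies (level before this adjustment is 3 < 13, so +1): 3 + 1 = 4.
R6 applies: 4 + 2 = 6.
R7 applies: 6 − 3 = 3.
R8 applies (level before this adjustment is 3 < 13, so +1): 3 + 1 = 4.
Final offense level: 4.
Criminal history: 8 prior points → Category Moderate (6-10).
Level 4 falls in the 1-7 band.
Grid: Level 1-7 × Category Moderate = 420-630 days.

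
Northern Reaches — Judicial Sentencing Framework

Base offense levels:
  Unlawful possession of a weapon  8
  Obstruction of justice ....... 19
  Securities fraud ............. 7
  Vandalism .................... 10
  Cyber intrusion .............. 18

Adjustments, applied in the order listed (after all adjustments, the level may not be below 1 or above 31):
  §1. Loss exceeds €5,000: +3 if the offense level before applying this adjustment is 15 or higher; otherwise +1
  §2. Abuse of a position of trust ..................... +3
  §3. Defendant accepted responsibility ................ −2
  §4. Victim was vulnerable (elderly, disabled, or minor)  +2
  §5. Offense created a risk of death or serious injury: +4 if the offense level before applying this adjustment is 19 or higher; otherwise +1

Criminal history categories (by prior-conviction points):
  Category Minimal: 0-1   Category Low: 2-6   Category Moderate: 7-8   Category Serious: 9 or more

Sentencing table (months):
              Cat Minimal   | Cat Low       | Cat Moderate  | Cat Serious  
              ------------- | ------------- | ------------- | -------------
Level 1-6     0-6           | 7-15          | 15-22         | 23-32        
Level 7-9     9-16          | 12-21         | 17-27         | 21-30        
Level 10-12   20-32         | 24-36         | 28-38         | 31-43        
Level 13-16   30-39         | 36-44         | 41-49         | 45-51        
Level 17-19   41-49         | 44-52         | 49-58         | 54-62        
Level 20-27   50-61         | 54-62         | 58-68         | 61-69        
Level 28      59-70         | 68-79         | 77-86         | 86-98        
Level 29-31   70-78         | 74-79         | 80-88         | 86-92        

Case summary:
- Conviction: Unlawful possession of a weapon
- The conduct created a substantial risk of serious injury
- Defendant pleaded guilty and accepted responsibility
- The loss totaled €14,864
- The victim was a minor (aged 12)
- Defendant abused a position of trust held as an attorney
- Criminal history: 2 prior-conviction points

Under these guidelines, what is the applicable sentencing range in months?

Base offense level for unlawful possession of a weapon: 8.
§1 applies (level before this adjustment is 8 < 15, so +1): 8 + 1 = 9.
§2 applies: 9 + 3 = 12.
§3 applies: 12 − 2 = 10.
§4 applies: 10 + 2 = 12.
§5 applies (level before this adjustment is 12 < 19, so +1): 12 + 1 = 13.
Final offense level: 13.
Criminal history: 2 prior points → Category Low (2-6).
Level 13 falls in the 13-16 band.
Grid: Level 13-16 × Category Low = 36-44 months.

36-44 months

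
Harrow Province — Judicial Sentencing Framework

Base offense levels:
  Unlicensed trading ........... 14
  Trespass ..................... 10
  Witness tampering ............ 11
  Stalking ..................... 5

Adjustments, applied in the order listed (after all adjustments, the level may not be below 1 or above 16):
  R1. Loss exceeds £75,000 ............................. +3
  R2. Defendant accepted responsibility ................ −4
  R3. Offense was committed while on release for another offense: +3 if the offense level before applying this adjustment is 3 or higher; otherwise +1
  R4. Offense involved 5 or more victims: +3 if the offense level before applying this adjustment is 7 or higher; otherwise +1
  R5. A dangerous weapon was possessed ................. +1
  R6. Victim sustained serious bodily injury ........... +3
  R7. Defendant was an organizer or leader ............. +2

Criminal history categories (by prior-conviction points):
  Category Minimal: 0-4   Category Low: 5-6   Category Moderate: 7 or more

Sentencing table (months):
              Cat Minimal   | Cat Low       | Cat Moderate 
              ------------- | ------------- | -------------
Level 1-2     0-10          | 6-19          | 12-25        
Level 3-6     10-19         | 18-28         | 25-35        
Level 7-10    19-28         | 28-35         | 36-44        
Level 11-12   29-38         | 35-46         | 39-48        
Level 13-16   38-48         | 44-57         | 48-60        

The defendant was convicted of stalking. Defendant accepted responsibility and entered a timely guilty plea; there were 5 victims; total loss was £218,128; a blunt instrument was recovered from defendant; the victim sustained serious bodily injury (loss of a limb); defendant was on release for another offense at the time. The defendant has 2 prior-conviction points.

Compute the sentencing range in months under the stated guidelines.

Base offense level for stalking: 5.
R1 applies: 5 + 3 = 8.
R2 applies: 8 − 4 = 4.
R3 applies (level before this adjustment is 4 ≥ 3, so +3): 4 + 3 = 7.
R4 applies (level before this adjustment is 7 ≥ 7, so +3): 7 + 3 = 10.
R5 applies: 10 + 1 = 11.
R6 applies: 11 + 3 = 14.
Final offense level: 14.
Criminal history: 2 prior points → Category Minimal (0-4).
Level 14 falls in the 13-16 band.
Grid: Level 13-16 × Category Minimal = 38-48 months.

38-48 months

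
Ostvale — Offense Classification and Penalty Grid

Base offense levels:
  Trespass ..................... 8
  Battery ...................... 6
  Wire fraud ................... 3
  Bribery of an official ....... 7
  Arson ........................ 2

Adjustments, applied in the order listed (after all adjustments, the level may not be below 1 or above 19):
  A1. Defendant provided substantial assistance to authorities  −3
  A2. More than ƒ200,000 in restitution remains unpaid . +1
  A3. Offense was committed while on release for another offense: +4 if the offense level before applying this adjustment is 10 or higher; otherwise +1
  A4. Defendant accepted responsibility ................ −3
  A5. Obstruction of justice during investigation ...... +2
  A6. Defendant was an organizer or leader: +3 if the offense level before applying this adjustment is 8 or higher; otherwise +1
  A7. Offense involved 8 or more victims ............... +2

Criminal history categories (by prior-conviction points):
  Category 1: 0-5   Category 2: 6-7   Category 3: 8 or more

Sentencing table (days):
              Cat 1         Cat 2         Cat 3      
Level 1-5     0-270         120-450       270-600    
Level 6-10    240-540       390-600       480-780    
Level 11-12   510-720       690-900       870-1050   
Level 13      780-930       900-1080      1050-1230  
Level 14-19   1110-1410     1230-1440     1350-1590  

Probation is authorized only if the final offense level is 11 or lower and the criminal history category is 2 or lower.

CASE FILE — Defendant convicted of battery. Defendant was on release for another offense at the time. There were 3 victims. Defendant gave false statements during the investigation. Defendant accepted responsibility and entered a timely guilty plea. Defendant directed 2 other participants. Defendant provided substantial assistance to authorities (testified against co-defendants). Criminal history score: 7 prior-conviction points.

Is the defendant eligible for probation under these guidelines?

Base offense level for battery: 6.
A1 applies: 6 − 3 = 3.
A3 applies (level before this adjustment is 3 < 10, so +1): 3 + 1 = 4.
A4 applies: 4 − 3 = 1.
A5 applies: 1 + 2 = 3.
A6 applies (level before this adjustment is 3 < 8, so +1): 3 + 1 = 4.
Final offense level: 4.
Criminal history: 7 prior points → Category 2 (6-7).
Level 4 falls in the 1-5 band.
Grid: Level 1-5 × Category 2 = 120-450 days.
Probation check: level 4 ≤ 11 and category 2 ≤ 2 → eligible.

Yes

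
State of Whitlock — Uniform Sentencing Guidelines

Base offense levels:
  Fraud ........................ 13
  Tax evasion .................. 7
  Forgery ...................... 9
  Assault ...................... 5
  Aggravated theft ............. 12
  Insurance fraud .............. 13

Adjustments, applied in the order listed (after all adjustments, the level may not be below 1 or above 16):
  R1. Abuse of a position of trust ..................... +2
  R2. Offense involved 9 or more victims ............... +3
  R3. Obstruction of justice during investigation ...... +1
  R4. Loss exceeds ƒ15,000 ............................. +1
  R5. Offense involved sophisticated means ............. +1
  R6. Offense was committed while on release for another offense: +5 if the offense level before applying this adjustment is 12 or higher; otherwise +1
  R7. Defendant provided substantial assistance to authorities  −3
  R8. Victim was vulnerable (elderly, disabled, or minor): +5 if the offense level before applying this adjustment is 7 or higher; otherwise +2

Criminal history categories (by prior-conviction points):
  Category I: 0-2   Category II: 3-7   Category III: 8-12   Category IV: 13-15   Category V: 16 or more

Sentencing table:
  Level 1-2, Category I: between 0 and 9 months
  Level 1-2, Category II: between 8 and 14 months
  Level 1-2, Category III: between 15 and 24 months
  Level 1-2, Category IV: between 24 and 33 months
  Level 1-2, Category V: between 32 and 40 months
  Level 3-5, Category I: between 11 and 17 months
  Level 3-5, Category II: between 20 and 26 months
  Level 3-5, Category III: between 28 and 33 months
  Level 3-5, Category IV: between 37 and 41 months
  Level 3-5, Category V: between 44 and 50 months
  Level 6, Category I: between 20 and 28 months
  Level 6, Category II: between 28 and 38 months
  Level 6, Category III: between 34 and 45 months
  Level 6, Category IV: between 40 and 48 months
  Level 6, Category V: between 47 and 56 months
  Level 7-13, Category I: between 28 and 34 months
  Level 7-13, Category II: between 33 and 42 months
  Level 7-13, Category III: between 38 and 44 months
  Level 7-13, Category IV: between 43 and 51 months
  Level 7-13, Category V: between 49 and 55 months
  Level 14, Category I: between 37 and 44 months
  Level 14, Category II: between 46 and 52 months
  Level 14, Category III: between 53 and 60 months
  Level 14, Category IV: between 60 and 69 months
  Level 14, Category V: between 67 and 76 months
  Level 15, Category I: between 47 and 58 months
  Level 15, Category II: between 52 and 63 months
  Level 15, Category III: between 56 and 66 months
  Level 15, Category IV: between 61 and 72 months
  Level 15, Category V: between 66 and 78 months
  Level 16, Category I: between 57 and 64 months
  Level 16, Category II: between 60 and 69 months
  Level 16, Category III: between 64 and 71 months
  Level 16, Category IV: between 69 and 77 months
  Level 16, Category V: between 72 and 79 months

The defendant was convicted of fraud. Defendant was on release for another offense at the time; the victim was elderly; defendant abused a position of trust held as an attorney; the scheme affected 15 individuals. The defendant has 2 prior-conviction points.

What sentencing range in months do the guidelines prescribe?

Base offense level for fraud: 13.
R1 applies: 13 + 2 = 15.
R2 applies: 15 + 3 = 18.
R5 does not apply.
R6 applies (level before this adjustment is 18 ≥ 12, so +5): 18 + 5 = 23.
R7 does not apply.
R8 applies (level before this adjustment is 23 ≥ 7, so +5): 23 + 5 = 28.
Level 28 exceeds the maximum of 16; capped at 16.
Final offense level: 16.
Criminal history: 2 prior points → Category I (0-2).
Level 16 falls in the 16 band.
Grid: Level 16 × Category I = 57-64 months.

57-64 months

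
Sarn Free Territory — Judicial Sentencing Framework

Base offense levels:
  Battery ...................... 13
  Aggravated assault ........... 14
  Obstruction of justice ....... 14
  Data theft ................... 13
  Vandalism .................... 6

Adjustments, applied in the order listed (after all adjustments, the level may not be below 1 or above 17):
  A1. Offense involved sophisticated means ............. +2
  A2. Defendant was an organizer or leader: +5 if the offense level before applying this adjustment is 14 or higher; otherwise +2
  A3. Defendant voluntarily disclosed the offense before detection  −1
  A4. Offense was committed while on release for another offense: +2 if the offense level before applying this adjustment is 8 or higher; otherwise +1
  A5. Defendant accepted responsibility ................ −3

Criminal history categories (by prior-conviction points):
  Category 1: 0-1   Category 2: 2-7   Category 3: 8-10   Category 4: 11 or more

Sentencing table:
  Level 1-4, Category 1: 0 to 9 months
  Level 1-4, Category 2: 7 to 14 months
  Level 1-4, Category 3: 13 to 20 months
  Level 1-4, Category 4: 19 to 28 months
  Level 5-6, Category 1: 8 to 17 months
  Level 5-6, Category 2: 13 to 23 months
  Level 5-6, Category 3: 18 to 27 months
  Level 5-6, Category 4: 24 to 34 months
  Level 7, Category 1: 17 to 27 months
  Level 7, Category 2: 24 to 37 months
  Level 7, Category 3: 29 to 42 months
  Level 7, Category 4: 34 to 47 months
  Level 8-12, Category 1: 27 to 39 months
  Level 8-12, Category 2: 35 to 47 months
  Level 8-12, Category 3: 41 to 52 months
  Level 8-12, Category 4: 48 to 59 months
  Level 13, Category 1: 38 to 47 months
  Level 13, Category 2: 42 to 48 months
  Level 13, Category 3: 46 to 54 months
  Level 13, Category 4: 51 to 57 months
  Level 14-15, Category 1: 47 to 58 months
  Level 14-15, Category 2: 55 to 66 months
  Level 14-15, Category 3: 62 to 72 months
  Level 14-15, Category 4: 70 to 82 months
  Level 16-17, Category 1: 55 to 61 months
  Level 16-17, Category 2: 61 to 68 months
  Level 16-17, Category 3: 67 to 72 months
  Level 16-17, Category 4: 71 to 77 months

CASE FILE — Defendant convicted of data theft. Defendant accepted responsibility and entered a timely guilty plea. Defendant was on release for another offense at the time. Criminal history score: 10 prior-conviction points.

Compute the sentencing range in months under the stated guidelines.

41-52 months

Base offense level for data theft: 13.
A4 applies (level before this adjustment is 13 ≥ 8, so +2): 13 + 2 = 15.
A5 applies: 15 − 3 = 12.
Final offense level: 12.
Criminal history: 10 prior points → Category 3 (8-10).
Level 12 falls in the 8-12 band.
Grid: Level 8-12 × Category 3 = 41-52 months.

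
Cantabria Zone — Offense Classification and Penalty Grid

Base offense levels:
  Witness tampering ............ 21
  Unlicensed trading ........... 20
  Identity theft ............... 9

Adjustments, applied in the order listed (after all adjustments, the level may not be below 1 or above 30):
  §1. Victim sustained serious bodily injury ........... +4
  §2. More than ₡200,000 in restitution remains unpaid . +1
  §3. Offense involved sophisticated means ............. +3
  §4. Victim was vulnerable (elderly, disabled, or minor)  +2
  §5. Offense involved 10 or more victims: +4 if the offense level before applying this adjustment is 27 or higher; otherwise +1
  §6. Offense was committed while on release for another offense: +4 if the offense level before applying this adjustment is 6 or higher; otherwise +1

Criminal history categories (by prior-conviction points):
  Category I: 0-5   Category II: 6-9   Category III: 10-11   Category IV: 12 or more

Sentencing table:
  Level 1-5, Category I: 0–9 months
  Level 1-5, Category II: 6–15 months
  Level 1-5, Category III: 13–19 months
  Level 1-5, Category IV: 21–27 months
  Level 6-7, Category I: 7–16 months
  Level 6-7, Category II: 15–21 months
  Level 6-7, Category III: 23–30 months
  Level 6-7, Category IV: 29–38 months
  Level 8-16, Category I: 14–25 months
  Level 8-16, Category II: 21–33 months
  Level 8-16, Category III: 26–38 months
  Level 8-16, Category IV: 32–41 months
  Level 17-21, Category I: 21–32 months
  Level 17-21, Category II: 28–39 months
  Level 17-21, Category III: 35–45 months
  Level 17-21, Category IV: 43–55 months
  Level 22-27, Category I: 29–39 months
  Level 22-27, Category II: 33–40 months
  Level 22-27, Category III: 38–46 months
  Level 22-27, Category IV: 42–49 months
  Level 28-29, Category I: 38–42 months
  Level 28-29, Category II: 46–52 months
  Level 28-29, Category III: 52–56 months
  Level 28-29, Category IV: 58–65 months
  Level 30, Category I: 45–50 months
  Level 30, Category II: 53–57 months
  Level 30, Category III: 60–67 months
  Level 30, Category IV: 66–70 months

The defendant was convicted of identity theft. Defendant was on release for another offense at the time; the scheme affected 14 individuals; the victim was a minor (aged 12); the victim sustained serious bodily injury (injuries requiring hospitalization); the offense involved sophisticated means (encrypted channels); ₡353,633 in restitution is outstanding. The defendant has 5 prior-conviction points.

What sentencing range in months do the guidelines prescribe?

29-39 months

Base offense level for identity theft: 9.
§1 applies: 9 + 4 = 13.
§2 applies: 13 + 1 = 14.
§3 applies: 14 + 3 = 17.
§4 applies: 17 + 2 = 19.
§5 applies (level before this adjustment is 19 < 27, so +1): 19 + 1 = 20.
§6 applies (level before this adjustment is 20 ≥ 6, so +4): 20 + 4 = 24.
Final offense level: 24.
Criminal history: 5 prior points → Category I (0-5).
Level 24 falls in the 22-27 band.
Grid: Level 22-27 × Category I = 29-39 months.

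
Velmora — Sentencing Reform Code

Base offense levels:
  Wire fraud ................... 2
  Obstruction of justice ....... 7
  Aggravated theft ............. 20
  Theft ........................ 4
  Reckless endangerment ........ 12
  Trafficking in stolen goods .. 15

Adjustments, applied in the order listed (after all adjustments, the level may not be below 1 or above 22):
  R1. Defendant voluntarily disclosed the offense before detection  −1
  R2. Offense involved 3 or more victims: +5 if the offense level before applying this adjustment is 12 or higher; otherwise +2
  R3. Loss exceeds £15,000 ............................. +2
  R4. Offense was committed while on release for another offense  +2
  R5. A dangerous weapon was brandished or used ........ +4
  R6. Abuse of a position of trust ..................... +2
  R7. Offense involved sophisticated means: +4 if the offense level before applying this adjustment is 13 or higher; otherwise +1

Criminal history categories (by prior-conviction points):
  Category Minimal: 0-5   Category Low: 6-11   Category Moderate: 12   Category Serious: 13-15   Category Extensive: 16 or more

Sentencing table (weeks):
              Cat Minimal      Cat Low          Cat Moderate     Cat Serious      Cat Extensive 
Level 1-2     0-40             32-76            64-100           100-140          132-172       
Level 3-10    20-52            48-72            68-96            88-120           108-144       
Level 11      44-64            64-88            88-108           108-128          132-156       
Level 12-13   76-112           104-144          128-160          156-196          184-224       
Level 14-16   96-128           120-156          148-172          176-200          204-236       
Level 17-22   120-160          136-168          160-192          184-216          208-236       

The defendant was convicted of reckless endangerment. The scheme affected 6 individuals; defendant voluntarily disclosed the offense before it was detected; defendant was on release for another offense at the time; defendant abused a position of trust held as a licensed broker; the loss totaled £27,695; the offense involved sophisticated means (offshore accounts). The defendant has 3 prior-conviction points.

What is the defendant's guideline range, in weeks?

120-160 weeks

Base offense level for reckless endangerment: 12.
R1 applies: 12 − 1 = 11.
R2 applies (level before this adjustment is 11 < 12, so +2): 11 + 2 = 13.
R3 applies: 13 + 2 = 15.
R4 applies: 15 + 2 = 17.
R5 does not apply.
R6 applies: 17 + 2 = 19.
R7 applies (level before this adjustment is 19 ≥ 13, so +4): 19 + 4 = 23.
Level 23 exceeds the maximum of 22; capped at 22.
Final offense level: 22.
Criminal history: 3 prior points → Category Minimal (0-5).
Level 22 falls in the 17-22 band.
Grid: Level 17-22 × Category Minimal = 120-160 weeks.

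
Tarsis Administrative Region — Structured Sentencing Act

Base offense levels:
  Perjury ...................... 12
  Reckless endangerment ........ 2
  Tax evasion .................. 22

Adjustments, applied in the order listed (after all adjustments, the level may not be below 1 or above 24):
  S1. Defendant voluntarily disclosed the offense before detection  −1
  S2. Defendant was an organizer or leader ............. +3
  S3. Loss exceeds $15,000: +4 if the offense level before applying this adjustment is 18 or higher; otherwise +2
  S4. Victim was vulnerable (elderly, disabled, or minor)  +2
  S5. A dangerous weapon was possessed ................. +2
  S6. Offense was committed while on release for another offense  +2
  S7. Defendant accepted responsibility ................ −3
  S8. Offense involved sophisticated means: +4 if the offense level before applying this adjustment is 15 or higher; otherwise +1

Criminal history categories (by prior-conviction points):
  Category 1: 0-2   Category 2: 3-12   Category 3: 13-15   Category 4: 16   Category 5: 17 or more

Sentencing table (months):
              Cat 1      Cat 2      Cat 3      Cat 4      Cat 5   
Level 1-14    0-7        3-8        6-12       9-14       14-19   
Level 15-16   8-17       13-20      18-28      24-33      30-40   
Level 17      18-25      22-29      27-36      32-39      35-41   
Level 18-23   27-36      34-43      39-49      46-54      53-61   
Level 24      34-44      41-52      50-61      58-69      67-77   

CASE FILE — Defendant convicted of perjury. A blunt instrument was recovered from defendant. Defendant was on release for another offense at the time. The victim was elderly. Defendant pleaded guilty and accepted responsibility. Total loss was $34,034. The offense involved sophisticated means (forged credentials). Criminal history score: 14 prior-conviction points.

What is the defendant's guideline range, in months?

39-49 months

Base offense level for perjury: 12.
S1 does not apply.
S3 applies (level before this adjustment is 12 < 18, so +2): 12 + 2 = 14.
S4 applies: 14 + 2 = 16.
S5 applies: 16 + 2 = 18.
S6 applies: 18 + 2 = 20.
S7 applies: 20 − 3 = 17.
S8 applies (level before this adjustment is 17 ≥ 15, so +4): 17 + 4 = 21.
Final offense level: 21.
Criminal history: 14 prior points → Category 3 (13-15).
Level 21 falls in the 18-23 band.
Grid: Level 18-23 × Category 3 = 39-49 months.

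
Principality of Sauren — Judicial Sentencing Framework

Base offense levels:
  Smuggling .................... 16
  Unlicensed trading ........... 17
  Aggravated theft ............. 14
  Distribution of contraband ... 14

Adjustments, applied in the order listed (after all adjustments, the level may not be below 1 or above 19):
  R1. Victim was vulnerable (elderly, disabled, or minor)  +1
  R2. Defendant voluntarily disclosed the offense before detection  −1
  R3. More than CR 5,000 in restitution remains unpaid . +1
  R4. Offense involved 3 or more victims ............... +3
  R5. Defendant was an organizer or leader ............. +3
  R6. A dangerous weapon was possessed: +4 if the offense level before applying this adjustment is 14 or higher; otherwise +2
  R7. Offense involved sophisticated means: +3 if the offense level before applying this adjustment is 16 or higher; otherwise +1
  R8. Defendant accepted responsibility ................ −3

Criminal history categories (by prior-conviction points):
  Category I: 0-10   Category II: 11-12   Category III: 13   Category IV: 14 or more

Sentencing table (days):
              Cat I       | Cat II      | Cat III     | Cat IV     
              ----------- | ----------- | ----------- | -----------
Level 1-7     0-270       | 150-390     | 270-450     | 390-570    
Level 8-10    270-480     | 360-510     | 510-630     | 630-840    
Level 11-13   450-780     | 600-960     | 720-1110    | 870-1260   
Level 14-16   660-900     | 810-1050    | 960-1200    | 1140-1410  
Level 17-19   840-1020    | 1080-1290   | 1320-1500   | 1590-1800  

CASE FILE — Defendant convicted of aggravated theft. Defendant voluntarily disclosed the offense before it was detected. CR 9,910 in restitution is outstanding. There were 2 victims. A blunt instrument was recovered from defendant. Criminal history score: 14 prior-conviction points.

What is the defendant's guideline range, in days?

1590-1800 days

Base offense level for aggravated theft: 14.
R1 does not apply.
R2 applies: 14 − 1 = 13.
R3 applies: 13 + 1 = 14.
R6 applies (level before this adjustment is 14 ≥ 14, so +4): 14 + 4 = 18.
Final offense level: 18.
Criminal history: 14 prior points → Category IV (14+).
Level 18 falls in the 17-19 band.
Grid: Level 17-19 × Category IV = 1590-1800 days.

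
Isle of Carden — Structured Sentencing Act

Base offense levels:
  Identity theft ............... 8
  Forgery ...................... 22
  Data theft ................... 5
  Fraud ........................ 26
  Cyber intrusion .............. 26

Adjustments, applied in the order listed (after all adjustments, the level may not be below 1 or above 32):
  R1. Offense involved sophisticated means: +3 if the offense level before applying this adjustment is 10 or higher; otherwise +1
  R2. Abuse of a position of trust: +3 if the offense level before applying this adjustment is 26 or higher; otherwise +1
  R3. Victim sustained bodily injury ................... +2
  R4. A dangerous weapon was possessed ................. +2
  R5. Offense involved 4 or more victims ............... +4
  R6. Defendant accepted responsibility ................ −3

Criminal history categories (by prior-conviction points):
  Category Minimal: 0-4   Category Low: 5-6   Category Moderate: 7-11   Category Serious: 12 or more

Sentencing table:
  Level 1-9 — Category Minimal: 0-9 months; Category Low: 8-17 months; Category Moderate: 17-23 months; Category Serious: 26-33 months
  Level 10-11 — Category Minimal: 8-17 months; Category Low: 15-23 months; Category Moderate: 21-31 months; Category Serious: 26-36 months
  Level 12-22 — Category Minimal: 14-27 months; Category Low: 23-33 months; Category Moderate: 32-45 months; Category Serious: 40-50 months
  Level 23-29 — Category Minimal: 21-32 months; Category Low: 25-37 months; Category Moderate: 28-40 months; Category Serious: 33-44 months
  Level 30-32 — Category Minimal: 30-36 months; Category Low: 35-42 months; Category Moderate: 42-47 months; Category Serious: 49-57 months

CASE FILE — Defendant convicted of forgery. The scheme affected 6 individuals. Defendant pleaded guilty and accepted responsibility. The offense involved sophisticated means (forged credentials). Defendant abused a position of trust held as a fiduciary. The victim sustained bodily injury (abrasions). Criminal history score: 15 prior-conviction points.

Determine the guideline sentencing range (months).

33-44 months

Base offense level for forgery: 22.
R1 applies (level before this adjustment is 22 ≥ 10, so +3): 22 + 3 = 25.
R2 applies (level before this adjustment is 25 < 26, so +1): 25 + 1 = 26.
R3 applies: 26 + 2 = 28.
R5 applies: 28 + 4 = 32.
R6 applies: 32 − 3 = 29.
Final offense level: 29.
Criminal history: 15 prior points → Category Serious (12+).
Level 29 falls in the 23-29 band.
Grid: Level 23-29 × Category Serious = 33-44 months.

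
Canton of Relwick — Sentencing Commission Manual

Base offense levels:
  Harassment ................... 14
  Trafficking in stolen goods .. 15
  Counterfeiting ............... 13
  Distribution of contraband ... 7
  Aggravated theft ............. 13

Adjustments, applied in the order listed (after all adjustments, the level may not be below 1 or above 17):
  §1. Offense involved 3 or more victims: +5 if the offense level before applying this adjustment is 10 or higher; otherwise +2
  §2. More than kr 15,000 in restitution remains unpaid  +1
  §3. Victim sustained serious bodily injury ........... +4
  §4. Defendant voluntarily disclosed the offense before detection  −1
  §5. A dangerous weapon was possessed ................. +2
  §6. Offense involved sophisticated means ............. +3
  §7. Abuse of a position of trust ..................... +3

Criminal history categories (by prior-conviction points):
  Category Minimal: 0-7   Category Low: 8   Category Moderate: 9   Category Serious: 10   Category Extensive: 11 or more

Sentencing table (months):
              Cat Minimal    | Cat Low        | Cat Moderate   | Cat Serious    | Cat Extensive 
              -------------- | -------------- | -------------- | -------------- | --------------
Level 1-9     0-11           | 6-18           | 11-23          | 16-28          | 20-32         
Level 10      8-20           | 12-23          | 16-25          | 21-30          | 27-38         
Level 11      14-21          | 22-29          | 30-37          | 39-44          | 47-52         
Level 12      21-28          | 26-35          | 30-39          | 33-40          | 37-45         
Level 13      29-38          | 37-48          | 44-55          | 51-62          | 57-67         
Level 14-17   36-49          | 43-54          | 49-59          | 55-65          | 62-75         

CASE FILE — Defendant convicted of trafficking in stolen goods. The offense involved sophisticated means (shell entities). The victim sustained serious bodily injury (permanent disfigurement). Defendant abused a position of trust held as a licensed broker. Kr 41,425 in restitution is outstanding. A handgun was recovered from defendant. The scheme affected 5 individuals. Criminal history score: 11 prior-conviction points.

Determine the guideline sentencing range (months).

Base offense level for trafficking in stolen goods: 15.
§1 applies (level before this adjustment is 15 ≥ 10, so +5): 15 + 5 = 20.
§2 applies: 20 + 1 = 21.
§3 applies: 21 + 4 = 25.
§5 applies: 25 + 2 = 27.
§6 applies: 27 + 3 = 30.
§7 applies: 30 + 3 = 33.
Level 33 exceeds the maximum of 17; capped at 17.
Final offense level: 17.
Criminal history: 11 prior points → Category Extensive (11+).
Level 17 falls in the 14-17 band.
Grid: Level 14-17 × Category Extensive = 62-75 months.

62-75 months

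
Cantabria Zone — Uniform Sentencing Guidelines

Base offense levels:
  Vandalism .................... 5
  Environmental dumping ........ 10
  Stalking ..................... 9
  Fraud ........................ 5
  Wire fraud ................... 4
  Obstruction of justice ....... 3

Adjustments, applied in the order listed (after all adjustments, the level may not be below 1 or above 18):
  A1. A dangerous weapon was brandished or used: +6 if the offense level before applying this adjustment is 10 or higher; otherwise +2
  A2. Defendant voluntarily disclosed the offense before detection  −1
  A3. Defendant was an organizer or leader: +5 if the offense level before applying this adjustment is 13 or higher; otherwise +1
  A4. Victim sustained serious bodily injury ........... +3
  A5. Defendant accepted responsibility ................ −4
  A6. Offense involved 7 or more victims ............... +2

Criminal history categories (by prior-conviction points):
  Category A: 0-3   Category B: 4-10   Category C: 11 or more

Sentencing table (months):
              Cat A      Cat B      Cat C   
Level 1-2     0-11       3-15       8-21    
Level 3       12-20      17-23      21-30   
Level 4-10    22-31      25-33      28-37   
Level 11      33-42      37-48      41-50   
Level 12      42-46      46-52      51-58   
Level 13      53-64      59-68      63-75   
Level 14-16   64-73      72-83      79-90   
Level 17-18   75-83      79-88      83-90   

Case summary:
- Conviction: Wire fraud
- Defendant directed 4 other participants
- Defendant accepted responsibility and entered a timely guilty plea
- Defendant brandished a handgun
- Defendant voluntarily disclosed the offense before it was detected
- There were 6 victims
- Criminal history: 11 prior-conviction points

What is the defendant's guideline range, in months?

Base offense level for wire fraud: 4.
A1 applies (level before this adjustment is 4 < 10, so +2): 4 + 2 = 6.
A2 applies: 6 − 1 = 5.
A3 applies (level before this adjustment is 5 < 13, so +1): 5 + 1 = 6.
A5 applies: 6 − 4 = 2.
Final offense level: 2.
Criminal history: 11 prior points → Category C (11+).
Level 2 falls in the 1-2 band.
Grid: Level 1-2 × Category C = 8-21 months.

8-21 months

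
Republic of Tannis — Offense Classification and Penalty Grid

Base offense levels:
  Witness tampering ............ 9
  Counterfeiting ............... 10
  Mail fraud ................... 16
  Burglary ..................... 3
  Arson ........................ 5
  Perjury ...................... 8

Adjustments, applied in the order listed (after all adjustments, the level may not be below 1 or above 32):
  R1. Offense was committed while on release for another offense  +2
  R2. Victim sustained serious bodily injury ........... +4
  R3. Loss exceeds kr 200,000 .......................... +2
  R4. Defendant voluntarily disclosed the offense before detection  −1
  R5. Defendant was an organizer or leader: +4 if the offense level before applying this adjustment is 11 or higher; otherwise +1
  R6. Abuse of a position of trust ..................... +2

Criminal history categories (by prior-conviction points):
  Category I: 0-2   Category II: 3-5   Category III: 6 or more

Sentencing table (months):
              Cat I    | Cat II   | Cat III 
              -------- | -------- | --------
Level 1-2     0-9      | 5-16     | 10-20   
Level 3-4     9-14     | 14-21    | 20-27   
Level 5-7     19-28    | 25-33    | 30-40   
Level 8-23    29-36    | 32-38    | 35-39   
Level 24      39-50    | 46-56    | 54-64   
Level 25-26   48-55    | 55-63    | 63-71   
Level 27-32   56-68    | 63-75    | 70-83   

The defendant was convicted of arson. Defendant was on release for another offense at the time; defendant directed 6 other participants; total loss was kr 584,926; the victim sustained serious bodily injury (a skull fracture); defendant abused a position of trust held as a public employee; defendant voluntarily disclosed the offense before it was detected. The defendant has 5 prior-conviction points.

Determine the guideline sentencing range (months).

32-38 months

Base offense level for arson: 5.
R1 applies: 5 + 2 = 7.
R2 applies: 7 + 4 = 11.
R3 applies: 11 + 2 = 13.
R4 applies: 13 − 1 = 12.
R5 applies (level before this adjustment is 12 ≥ 11, so +4): 12 + 4 = 16.
R6 applies: 16 + 2 = 18.
Final offense level: 18.
Criminal history: 5 prior points → Category II (3-5).
Level 18 falls in the 8-23 band.
Grid: Level 8-23 × Category II = 32-38 months.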